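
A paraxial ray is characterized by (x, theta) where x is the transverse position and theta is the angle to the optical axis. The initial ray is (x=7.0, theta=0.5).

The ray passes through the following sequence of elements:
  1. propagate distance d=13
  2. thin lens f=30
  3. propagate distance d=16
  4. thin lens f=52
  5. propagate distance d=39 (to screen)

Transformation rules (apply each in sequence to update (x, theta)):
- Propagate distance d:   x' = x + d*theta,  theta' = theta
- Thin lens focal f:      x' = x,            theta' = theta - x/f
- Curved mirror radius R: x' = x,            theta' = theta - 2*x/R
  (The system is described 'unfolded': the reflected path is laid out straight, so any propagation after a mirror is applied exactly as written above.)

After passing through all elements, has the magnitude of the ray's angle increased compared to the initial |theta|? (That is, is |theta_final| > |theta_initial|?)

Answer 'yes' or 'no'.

Answer: no

Derivation:
Initial: x=7.0000 theta=0.5000
After 1 (propagate distance d=13): x=13.5000 theta=0.5000
After 2 (thin lens f=30): x=13.5000 theta=0.0500
After 3 (propagate distance d=16): x=14.3000 theta=0.0500
After 4 (thin lens f=52): x=14.3000 theta=-0.2250
After 5 (propagate distance d=39 (to screen)): x=5.5250 theta=-0.2250
|theta_initial|=0.5000 |theta_final|=0.2250 -> not increased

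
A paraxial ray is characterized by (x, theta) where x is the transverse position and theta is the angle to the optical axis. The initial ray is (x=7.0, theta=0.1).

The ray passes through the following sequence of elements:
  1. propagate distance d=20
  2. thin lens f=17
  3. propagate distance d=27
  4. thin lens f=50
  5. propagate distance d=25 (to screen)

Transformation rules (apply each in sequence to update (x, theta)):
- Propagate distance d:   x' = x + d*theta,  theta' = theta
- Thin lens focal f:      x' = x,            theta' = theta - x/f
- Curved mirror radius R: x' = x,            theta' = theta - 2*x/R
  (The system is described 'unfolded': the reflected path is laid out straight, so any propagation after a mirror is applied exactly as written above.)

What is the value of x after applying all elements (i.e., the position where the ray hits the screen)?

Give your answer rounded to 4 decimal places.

Answer: -12.0324

Derivation:
Initial: x=7.0000 theta=0.1000
After 1 (propagate distance d=20): x=9.0000 theta=0.1000
After 2 (thin lens f=17): x=9.0000 theta=-73/170 (≈-0.4294)
After 3 (propagate distance d=27): x=-441/170 (≈-2.5941) theta=-73/170 (≈-0.4294)
After 4 (thin lens f=50): x=-441/170 (≈-2.5941) theta=-3209/8500 (≈-0.3775)
After 5 (propagate distance d=25 (to screen)): x=-4091/340 (≈-12.0324) theta=-3209/8500 (≈-0.3775)
Rounded to 4 decimal places: x = -12.0324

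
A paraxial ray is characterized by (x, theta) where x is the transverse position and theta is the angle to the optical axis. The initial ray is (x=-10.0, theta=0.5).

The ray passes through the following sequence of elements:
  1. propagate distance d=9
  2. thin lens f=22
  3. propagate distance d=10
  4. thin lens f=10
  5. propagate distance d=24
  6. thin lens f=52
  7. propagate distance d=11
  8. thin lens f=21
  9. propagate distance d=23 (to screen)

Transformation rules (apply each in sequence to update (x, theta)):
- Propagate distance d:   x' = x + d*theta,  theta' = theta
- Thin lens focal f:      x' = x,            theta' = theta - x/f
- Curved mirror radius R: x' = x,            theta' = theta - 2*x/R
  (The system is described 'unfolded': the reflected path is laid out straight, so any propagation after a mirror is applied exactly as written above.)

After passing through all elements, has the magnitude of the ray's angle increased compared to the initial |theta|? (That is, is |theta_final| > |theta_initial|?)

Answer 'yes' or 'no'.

Answer: yes

Derivation:
Initial: x=-10.0000 theta=0.5000
After 1 (propagate distance d=9): x=-5.5000 theta=0.5000
After 2 (thin lens f=22): x=-5.5000 theta=0.7500
After 3 (propagate distance d=10): x=2.0000 theta=0.7500
After 4 (thin lens f=10): x=2.0000 theta=0.5500
After 5 (propagate distance d=24): x=15.2000 theta=0.5500
After 6 (thin lens f=52): x=15.2000 theta=67/260 (≈0.2577)
After 7 (propagate distance d=11): x=4689/260 (≈18.0346) theta=67/260 (≈0.2577)
After 8 (thin lens f=21): x=4689/260 (≈18.0346) theta=-547/910 (≈-0.6011)
After 9 (propagate distance d=23 (to screen)): x=7661/1820 (≈4.2093) theta=-547/910 (≈-0.6011)
|theta_initial|=0.5000 |theta_final|=547/910 (≈0.6011) -> increased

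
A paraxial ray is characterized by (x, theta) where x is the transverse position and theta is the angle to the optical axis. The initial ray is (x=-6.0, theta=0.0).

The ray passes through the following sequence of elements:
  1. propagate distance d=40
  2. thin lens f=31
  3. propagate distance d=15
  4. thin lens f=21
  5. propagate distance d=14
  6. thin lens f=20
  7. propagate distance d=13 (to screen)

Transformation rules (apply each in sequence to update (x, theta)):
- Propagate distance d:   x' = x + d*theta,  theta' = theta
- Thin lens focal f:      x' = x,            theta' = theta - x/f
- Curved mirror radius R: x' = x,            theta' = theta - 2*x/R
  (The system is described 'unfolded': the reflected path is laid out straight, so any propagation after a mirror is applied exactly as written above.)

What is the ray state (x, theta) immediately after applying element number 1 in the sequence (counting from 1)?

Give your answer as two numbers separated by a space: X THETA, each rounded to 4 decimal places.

Initial: x=-6.0000 theta=0.0000
After 1 (propagate distance d=40): x=-6.0000 theta=0.0000
Rounded to 4 decimal places: x = -6.0000, theta = 0.0000

Answer: -6.0000 0.0000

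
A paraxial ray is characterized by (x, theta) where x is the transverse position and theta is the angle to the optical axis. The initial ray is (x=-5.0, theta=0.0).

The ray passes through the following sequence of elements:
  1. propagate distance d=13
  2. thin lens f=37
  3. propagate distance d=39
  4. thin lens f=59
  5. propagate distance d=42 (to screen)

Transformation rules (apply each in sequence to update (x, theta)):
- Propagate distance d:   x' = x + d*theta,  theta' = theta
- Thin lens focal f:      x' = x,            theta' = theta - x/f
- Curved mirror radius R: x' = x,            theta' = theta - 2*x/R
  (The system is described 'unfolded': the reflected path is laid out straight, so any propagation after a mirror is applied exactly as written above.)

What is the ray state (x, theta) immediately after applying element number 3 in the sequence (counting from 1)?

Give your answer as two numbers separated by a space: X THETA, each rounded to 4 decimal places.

Initial: x=-5.0000 theta=0.0000
After 1 (propagate distance d=13): x=-5.0000 theta=0.0000
After 2 (thin lens f=37): x=-5.0000 theta=5/37 (≈0.1351)
After 3 (propagate distance d=39): x=10/37 (≈0.2703) theta=5/37 (≈0.1351)
Rounded to 4 decimal places: x = 0.2703, theta = 0.1351

Answer: 0.2703 0.1351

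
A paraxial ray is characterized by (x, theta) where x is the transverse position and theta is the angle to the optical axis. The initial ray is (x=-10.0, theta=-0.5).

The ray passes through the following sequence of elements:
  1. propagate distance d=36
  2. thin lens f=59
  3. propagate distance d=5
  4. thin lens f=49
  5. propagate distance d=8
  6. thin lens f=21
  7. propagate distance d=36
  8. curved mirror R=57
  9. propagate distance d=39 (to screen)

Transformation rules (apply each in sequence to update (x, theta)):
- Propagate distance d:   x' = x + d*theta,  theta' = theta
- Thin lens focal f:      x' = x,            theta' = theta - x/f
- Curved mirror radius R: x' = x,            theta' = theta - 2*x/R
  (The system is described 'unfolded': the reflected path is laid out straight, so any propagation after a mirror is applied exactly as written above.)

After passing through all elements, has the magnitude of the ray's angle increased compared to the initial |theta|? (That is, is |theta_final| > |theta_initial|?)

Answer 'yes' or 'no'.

Answer: no

Derivation:
Initial: x=-10.0000 theta=-0.5000
After 1 (propagate distance d=36): x=-28.0000 theta=-0.5000
After 2 (thin lens f=59): x=-28.0000 theta=-3/118 (≈-0.0254)
After 3 (propagate distance d=5): x=-3319/118 (≈-28.1271) theta=-3/118 (≈-0.0254)
After 4 (thin lens f=49): x=-3319/118 (≈-28.1271) theta=1586/2891 (≈0.5486)
After 5 (propagate distance d=8): x=-137255/5782 (≈-23.7383) theta=1586/2891 (≈0.5486)
After 6 (thin lens f=21): x=-137255/5782 (≈-23.7383) theta=203867/121422 (≈1.6790)
After 7 (propagate distance d=36): x=1485619/40474 (≈36.7055) theta=203867/121422 (≈1.6790)
After 8 (curved mirror R=57): x=1485619/40474 (≈36.7055) theta=300745/769006 (≈0.3911)
After 9 (propagate distance d=39 (to screen)): x=19977908/384503 (≈51.9577) theta=300745/769006 (≈0.3911)
|theta_initial|=0.5000 |theta_final|=300745/769006 (≈0.3911) -> not increased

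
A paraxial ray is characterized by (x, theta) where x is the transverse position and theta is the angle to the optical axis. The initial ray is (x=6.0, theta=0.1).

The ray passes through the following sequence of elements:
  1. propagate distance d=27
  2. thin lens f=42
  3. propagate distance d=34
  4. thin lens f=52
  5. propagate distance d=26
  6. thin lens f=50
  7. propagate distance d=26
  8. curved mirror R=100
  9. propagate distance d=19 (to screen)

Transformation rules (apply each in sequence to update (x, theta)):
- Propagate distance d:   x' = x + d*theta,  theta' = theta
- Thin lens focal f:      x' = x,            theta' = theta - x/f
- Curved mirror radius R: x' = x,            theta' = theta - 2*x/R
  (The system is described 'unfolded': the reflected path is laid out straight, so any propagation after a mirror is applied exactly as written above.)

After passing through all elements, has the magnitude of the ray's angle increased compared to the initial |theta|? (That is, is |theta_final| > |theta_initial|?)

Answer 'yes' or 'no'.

Initial: x=6.0000 theta=0.1000
After 1 (propagate distance d=27): x=8.7000 theta=0.1000
After 2 (thin lens f=42): x=8.7000 theta=-3/28 (≈-0.1071)
After 3 (propagate distance d=34): x=177/35 (≈5.0571) theta=-3/28 (≈-0.1071)
After 4 (thin lens f=52): x=177/35 (≈5.0571) theta=-93/455 (≈-0.2044)
After 5 (propagate distance d=26): x=-9/35 (≈-0.2571) theta=-93/455 (≈-0.2044)
After 6 (thin lens f=50): x=-9/35 (≈-0.2571) theta=-4533/22750 (≈-0.1993)
After 7 (propagate distance d=26): x=-4758/875 (≈-5.4377) theta=-4533/22750 (≈-0.1993)
After 8 (curved mirror R=100): x=-4758/875 (≈-5.4377) theta=-7353/81250 (≈-0.0905)
After 9 (propagate distance d=19 (to screen)): x=-4070649/568750 (≈-7.1572) theta=-7353/81250 (≈-0.0905)
|theta_initial|=0.1000 |theta_final|=7353/81250 (≈0.0905) -> not increased

Answer: no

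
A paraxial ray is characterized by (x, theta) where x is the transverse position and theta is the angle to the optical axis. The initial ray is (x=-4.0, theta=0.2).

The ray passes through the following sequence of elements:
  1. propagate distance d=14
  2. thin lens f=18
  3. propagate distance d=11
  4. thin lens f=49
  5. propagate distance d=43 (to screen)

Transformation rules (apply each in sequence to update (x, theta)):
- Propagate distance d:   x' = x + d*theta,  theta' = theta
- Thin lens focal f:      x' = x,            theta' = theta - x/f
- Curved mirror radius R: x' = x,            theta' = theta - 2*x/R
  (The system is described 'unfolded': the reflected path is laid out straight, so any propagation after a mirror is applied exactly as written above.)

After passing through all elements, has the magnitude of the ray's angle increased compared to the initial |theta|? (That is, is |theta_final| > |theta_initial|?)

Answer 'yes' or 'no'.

Answer: yes

Derivation:
Initial: x=-4.0000 theta=0.2000
After 1 (propagate distance d=14): x=-1.2000 theta=0.2000
After 2 (thin lens f=18): x=-1.2000 theta=4/15 (≈0.2667)
After 3 (propagate distance d=11): x=26/15 (≈1.7333) theta=4/15 (≈0.2667)
After 4 (thin lens f=49): x=26/15 (≈1.7333) theta=34/147 (≈0.2313)
After 5 (propagate distance d=43 (to screen)): x=8584/735 (≈11.6789) theta=34/147 (≈0.2313)
|theta_initial|=0.2000 |theta_final|=34/147 (≈0.2313) -> increased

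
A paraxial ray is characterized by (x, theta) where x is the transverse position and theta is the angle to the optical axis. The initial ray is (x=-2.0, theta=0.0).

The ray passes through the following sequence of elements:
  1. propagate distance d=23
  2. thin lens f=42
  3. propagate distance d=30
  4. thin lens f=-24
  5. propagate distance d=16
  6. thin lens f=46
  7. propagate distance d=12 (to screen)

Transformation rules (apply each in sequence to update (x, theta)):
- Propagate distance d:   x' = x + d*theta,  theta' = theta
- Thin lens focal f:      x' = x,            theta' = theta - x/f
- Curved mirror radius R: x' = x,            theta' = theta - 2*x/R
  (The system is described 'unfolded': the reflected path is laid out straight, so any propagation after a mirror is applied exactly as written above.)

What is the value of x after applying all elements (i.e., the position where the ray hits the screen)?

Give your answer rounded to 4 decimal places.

Initial: x=-2.0000 theta=0.0000
After 1 (propagate distance d=23): x=-2.0000 theta=0.0000
After 2 (thin lens f=42): x=-2.0000 theta=1/21 (≈0.0476)
After 3 (propagate distance d=30): x=-4/7 (≈-0.5714) theta=1/21 (≈0.0476)
After 4 (thin lens f=-24): x=-4/7 (≈-0.5714) theta=1/42 (≈0.0238)
After 5 (propagate distance d=16): x=-4/21 (≈-0.1905) theta=1/42 (≈0.0238)
After 6 (thin lens f=46): x=-4/21 (≈-0.1905) theta=9/322 (≈0.0280)
After 7 (propagate distance d=12 (to screen)): x=10/69 (≈0.1449) theta=9/322 (≈0.0280)
Rounded to 4 decimal places: x = 0.1449

Answer: 0.1449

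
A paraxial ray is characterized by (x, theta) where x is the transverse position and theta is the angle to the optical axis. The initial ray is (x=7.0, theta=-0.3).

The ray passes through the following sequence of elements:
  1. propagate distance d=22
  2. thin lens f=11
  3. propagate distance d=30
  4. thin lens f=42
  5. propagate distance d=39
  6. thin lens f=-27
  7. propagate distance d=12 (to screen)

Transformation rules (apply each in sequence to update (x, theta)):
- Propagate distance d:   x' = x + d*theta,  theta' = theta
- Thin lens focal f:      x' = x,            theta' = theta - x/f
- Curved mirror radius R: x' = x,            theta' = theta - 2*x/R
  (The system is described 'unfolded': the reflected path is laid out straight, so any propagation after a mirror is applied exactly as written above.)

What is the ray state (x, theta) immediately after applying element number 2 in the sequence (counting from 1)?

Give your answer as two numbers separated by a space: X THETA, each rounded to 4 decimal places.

Answer: 0.4000 -0.3364

Derivation:
Initial: x=7.0000 theta=-0.3000
After 1 (propagate distance d=22): x=0.4000 theta=-0.3000
After 2 (thin lens f=11): x=0.4000 theta=-37/110 (≈-0.3364)
Rounded to 4 decimal places: x = 0.4000, theta = -0.3364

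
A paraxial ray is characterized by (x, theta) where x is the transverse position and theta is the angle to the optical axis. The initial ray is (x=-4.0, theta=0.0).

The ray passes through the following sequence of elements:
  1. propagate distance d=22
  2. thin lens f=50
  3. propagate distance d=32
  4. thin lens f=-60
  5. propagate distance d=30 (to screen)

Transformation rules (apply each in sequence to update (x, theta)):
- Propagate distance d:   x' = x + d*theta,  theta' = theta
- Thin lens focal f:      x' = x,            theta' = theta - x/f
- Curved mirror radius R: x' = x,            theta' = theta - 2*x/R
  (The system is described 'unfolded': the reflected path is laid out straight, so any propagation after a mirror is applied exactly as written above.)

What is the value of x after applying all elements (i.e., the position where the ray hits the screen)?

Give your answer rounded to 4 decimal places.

Initial: x=-4.0000 theta=0.0000
After 1 (propagate distance d=22): x=-4.0000 theta=0.0000
After 2 (thin lens f=50): x=-4.0000 theta=0.0800
After 3 (propagate distance d=32): x=-1.4400 theta=0.0800
After 4 (thin lens f=-60): x=-1.4400 theta=0.0560
After 5 (propagate distance d=30 (to screen)): x=0.2400 theta=0.0560
Rounded to 4 decimal places: x = 0.2400

Answer: 0.2400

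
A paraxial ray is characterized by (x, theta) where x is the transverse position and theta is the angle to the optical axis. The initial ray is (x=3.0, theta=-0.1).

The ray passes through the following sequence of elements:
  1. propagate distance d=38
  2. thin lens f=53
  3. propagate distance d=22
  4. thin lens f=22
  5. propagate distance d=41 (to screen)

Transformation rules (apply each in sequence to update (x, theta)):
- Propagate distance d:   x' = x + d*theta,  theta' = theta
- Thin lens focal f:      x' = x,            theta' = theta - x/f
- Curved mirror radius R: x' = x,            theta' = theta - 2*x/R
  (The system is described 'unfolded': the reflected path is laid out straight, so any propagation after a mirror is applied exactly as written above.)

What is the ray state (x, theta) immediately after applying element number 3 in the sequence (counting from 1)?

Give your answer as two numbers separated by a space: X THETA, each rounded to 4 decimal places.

Answer: -2.6679 -0.0849

Derivation:
Initial: x=3.0000 theta=-0.1000
After 1 (propagate distance d=38): x=-0.8000 theta=-0.1000
After 2 (thin lens f=53): x=-0.8000 theta=-9/106 (≈-0.0849)
After 3 (propagate distance d=22): x=-707/265 (≈-2.6679) theta=-9/106 (≈-0.0849)
Rounded to 4 decimal places: x = -2.6679, theta = -0.0849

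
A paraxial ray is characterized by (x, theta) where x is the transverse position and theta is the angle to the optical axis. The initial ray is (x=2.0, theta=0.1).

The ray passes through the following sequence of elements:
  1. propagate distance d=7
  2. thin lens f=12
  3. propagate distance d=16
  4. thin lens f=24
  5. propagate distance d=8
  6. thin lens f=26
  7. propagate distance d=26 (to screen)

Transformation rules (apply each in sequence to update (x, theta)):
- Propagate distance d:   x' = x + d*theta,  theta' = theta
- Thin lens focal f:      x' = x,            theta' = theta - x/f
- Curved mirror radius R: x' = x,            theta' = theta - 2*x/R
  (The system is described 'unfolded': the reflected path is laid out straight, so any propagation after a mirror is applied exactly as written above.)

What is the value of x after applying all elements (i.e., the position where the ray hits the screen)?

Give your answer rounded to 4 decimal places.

Answer: -4.0083

Derivation:
Initial: x=2.0000 theta=0.1000
After 1 (propagate distance d=7): x=2.7000 theta=0.1000
After 2 (thin lens f=12): x=2.7000 theta=-0.1250
After 3 (propagate distance d=16): x=0.7000 theta=-0.1250
After 4 (thin lens f=24): x=0.7000 theta=-37/240 (≈-0.1542)
After 5 (propagate distance d=8): x=-8/15 (≈-0.5333) theta=-37/240 (≈-0.1542)
After 6 (thin lens f=26): x=-8/15 (≈-0.5333) theta=-139/1040 (≈-0.1337)
After 7 (propagate distance d=26 (to screen)): x=-481/120 (≈-4.0083) theta=-139/1040 (≈-0.1337)
Rounded to 4 decimal places: x = -4.0083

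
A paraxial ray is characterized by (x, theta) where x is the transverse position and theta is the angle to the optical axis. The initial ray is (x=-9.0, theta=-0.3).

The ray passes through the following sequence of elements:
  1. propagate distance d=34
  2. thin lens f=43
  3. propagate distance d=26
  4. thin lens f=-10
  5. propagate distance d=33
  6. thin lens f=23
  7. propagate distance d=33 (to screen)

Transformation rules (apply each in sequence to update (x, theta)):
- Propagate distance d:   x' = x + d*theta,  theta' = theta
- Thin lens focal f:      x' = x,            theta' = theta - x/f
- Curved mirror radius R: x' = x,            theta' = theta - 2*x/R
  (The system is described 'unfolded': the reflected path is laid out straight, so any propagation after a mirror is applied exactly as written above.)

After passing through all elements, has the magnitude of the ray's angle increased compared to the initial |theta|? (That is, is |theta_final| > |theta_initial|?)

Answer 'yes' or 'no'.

Answer: yes

Derivation:
Initial: x=-9.0000 theta=-0.3000
After 1 (propagate distance d=34): x=-19.2000 theta=-0.3000
After 2 (thin lens f=43): x=-19.2000 theta=63/430 (≈0.1465)
After 3 (propagate distance d=26): x=-3309/215 (≈-15.3907) theta=63/430 (≈0.1465)
After 4 (thin lens f=-10): x=-3309/215 (≈-15.3907) theta=-1497/1075 (≈-1.3926)
After 5 (propagate distance d=33): x=-65946/1075 (≈-61.3451) theta=-1497/1075 (≈-1.3926)
After 6 (thin lens f=23): x=-65946/1075 (≈-61.3451) theta=6303/4945 (≈1.2746)
After 7 (propagate distance d=33 (to screen)): x=-476763/24725 (≈-19.2826) theta=6303/4945 (≈1.2746)
|theta_initial|=0.3000 |theta_final|=6303/4945 (≈1.2746) -> increased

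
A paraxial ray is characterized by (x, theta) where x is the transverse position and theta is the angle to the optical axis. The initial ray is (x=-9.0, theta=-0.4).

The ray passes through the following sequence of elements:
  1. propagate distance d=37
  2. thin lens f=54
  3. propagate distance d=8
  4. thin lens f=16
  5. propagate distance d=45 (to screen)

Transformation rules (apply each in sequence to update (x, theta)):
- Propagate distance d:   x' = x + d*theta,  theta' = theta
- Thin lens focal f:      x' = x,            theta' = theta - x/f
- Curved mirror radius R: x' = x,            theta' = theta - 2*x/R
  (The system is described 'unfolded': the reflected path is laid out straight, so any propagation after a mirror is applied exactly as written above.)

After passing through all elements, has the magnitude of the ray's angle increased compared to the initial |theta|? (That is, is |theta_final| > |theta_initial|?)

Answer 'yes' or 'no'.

Initial: x=-9.0000 theta=-0.4000
After 1 (propagate distance d=37): x=-23.8000 theta=-0.4000
After 2 (thin lens f=54): x=-23.8000 theta=11/270 (≈0.0407)
After 3 (propagate distance d=8): x=-3169/135 (≈-23.4741) theta=11/270 (≈0.0407)
After 4 (thin lens f=16): x=-3169/135 (≈-23.4741) theta=3257/2160 (≈1.5079)
After 5 (propagate distance d=45 (to screen)): x=95861/2160 (≈44.3801) theta=3257/2160 (≈1.5079)
|theta_initial|=0.4000 |theta_final|=3257/2160 (≈1.5079) -> increased

Answer: yes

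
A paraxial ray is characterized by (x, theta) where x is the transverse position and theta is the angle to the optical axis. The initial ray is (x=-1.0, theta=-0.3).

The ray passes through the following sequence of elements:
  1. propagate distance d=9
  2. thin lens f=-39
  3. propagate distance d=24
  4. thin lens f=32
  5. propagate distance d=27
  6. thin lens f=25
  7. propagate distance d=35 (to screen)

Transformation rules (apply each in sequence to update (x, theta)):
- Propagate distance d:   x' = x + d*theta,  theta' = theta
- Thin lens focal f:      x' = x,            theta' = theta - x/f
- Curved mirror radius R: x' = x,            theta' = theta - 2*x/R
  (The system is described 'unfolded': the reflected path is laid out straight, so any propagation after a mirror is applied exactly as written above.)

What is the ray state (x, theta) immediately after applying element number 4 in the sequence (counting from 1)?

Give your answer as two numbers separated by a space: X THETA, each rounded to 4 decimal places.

Initial: x=-1.0000 theta=-0.3000
After 1 (propagate distance d=9): x=-3.7000 theta=-0.3000
After 2 (thin lens f=-39): x=-3.7000 theta=-77/195 (≈-0.3949)
After 3 (propagate distance d=24): x=-1713/130 (≈-13.1769) theta=-77/195 (≈-0.3949)
After 4 (thin lens f=32): x=-1713/130 (≈-13.1769) theta=211/12480 (≈0.0169)
Rounded to 4 decimal places: x = -13.1769, theta = 0.0169

Answer: -13.1769 0.0169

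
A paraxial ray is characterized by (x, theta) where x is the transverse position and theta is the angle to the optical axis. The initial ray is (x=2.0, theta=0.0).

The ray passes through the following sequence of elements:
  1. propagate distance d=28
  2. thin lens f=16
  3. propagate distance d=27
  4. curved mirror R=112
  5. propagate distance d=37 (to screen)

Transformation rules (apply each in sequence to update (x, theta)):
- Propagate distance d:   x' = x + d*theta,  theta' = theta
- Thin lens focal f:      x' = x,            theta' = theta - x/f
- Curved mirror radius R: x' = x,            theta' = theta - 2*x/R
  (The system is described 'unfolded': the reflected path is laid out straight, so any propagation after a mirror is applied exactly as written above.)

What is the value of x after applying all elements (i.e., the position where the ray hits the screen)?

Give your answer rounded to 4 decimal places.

Initial: x=2.0000 theta=0.0000
After 1 (propagate distance d=28): x=2.0000 theta=0.0000
After 2 (thin lens f=16): x=2.0000 theta=-0.1250
After 3 (propagate distance d=27): x=-1.3750 theta=-0.1250
After 4 (curved mirror R=112): x=-1.3750 theta=-45/448 (≈-0.1004)
After 5 (propagate distance d=37 (to screen)): x=-2281/448 (≈-5.0915) theta=-45/448 (≈-0.1004)
Rounded to 4 decimal places: x = -5.0915

Answer: -5.0915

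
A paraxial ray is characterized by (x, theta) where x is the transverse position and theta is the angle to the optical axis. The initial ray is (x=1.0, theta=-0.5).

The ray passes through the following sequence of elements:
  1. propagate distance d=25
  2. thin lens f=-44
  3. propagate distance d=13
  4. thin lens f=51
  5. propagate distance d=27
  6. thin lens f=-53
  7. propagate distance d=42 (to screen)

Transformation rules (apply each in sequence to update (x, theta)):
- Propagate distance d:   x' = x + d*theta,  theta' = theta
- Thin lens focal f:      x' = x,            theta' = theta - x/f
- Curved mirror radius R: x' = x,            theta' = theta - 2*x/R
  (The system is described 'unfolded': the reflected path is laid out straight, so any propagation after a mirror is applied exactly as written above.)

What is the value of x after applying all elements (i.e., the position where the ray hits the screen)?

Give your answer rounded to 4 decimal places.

Answer: -69.2519

Derivation:
Initial: x=1.0000 theta=-0.5000
After 1 (propagate distance d=25): x=-11.5000 theta=-0.5000
After 2 (thin lens f=-44): x=-11.5000 theta=-67/88 (≈-0.7614)
After 3 (propagate distance d=13): x=-1883/88 (≈-21.3977) theta=-67/88 (≈-0.7614)
After 4 (thin lens f=51): x=-1883/88 (≈-21.3977) theta=-767/2244 (≈-0.3418)
After 5 (propagate distance d=27): x=-45817/1496 (≈-30.6263) theta=-767/2244 (≈-0.3418)
After 6 (thin lens f=-53): x=-45817/1496 (≈-30.6263) theta=-218753/237864 (≈-0.9197)
After 7 (propagate distance d=42 (to screen)): x=-5490843/79288 (≈-69.2519) theta=-218753/237864 (≈-0.9197)
Rounded to 4 decimal places: x = -69.2519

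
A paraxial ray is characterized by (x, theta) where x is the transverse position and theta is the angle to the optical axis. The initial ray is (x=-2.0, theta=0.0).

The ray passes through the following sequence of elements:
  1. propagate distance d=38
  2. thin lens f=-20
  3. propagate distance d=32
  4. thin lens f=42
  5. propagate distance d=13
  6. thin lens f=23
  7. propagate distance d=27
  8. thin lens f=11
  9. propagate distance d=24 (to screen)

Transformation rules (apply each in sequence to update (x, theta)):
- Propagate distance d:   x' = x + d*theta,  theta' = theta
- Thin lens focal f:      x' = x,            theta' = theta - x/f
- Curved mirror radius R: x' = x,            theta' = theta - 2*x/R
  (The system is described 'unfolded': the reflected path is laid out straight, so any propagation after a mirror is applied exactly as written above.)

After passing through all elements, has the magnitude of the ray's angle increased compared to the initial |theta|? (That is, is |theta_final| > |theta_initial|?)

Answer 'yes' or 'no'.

Answer: yes

Derivation:
Initial: x=-2.0000 theta=0.0000
After 1 (propagate distance d=38): x=-2.0000 theta=0.0000
After 2 (thin lens f=-20): x=-2.0000 theta=-0.1000
After 3 (propagate distance d=32): x=-5.2000 theta=-0.1000
After 4 (thin lens f=42): x=-5.2000 theta=1/42 (≈0.0238)
After 5 (propagate distance d=13): x=-1027/210 (≈-4.8905) theta=1/42 (≈0.0238)
After 6 (thin lens f=23): x=-1027/210 (≈-4.8905) theta=571/2415 (≈0.2364)
After 7 (propagate distance d=27): x=7213/4830 (≈1.4934) theta=571/2415 (≈0.2364)
After 8 (thin lens f=11): x=7213/4830 (≈1.4934) theta=1783/17710 (≈0.1007)
After 9 (propagate distance d=24 (to screen)): x=207719/53130 (≈3.9096) theta=1783/17710 (≈0.1007)
|theta_initial|=0.0000 |theta_final|=1783/17710 (≈0.1007) -> increased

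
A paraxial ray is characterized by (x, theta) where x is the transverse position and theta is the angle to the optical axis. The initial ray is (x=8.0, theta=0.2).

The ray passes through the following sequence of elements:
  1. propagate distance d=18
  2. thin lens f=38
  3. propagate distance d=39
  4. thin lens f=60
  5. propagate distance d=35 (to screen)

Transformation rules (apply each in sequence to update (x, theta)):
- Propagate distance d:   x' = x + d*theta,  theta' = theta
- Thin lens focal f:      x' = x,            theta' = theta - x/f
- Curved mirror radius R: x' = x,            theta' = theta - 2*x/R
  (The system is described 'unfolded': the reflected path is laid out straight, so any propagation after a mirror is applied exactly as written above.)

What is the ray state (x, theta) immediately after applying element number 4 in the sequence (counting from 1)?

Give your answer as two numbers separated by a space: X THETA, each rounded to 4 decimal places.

Initial: x=8.0000 theta=0.2000
After 1 (propagate distance d=18): x=11.6000 theta=0.2000
After 2 (thin lens f=38): x=11.6000 theta=-2/19 (≈-0.1053)
After 3 (propagate distance d=39): x=712/95 (≈7.4947) theta=-2/19 (≈-0.1053)
After 4 (thin lens f=60): x=712/95 (≈7.4947) theta=-328/1425 (≈-0.2302)
Rounded to 4 decimal places: x = 7.4947, theta = -0.2302

Answer: 7.4947 -0.2302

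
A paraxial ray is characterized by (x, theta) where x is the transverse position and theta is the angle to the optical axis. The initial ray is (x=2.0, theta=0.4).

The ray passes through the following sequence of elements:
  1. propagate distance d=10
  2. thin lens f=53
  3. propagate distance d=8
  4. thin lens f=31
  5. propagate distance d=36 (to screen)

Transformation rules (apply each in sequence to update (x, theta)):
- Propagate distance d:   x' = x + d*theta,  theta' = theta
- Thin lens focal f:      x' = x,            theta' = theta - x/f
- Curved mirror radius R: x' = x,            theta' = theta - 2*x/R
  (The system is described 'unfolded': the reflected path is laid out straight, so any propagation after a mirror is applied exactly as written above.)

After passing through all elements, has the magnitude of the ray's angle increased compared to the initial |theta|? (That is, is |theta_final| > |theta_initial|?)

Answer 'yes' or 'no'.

Initial: x=2.0000 theta=0.4000
After 1 (propagate distance d=10): x=6.0000 theta=0.4000
After 2 (thin lens f=53): x=6.0000 theta=76/265 (≈0.2868)
After 3 (propagate distance d=8): x=2198/265 (≈8.2943) theta=76/265 (≈0.2868)
After 4 (thin lens f=31): x=2198/265 (≈8.2943) theta=158/8215 (≈0.0192)
After 5 (propagate distance d=36 (to screen)): x=73826/8215 (≈8.9867) theta=158/8215 (≈0.0192)
|theta_initial|=0.4000 |theta_final|=158/8215 (≈0.0192) -> not increased

Answer: no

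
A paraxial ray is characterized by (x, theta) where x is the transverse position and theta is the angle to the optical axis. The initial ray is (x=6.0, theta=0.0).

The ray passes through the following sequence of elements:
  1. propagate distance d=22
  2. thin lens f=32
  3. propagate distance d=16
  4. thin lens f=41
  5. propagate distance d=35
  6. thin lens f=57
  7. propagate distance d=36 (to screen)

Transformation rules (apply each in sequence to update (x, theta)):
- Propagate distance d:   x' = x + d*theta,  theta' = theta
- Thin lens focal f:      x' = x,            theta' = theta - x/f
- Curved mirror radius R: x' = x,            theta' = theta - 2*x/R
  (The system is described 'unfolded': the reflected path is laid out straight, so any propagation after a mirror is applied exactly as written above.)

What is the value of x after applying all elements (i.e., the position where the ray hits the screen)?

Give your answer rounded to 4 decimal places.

Answer: -11.6402

Derivation:
Initial: x=6.0000 theta=0.0000
After 1 (propagate distance d=22): x=6.0000 theta=0.0000
After 2 (thin lens f=32): x=6.0000 theta=-0.1875
After 3 (propagate distance d=16): x=3.0000 theta=-0.1875
After 4 (thin lens f=41): x=3.0000 theta=-171/656 (≈-0.2607)
After 5 (propagate distance d=35): x=-4017/656 (≈-6.1235) theta=-171/656 (≈-0.2607)
After 6 (thin lens f=57): x=-4017/656 (≈-6.1235) theta=-955/6232 (≈-0.1532)
After 7 (propagate distance d=36 (to screen)): x=-145083/12464 (≈-11.6402) theta=-955/6232 (≈-0.1532)
Rounded to 4 decimal places: x = -11.6402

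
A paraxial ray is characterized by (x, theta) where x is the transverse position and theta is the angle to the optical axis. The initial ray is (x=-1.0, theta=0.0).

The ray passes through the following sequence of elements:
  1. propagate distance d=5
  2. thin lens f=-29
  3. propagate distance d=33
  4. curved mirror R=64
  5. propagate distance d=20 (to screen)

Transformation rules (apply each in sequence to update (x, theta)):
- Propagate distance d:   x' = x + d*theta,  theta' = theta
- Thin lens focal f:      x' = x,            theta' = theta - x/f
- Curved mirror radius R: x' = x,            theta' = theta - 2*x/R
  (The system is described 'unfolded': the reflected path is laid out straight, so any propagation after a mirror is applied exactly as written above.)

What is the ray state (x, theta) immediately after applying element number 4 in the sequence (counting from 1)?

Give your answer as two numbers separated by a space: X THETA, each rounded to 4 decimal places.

Answer: -2.1379 0.0323

Derivation:
Initial: x=-1.0000 theta=0.0000
After 1 (propagate distance d=5): x=-1.0000 theta=0.0000
After 2 (thin lens f=-29): x=-1.0000 theta=-1/29 (≈-0.0345)
After 3 (propagate distance d=33): x=-62/29 (≈-2.1379) theta=-1/29 (≈-0.0345)
After 4 (curved mirror R=64): x=-62/29 (≈-2.1379) theta=15/464 (≈0.0323)
Rounded to 4 decimal places: x = -2.1379, theta = 0.0323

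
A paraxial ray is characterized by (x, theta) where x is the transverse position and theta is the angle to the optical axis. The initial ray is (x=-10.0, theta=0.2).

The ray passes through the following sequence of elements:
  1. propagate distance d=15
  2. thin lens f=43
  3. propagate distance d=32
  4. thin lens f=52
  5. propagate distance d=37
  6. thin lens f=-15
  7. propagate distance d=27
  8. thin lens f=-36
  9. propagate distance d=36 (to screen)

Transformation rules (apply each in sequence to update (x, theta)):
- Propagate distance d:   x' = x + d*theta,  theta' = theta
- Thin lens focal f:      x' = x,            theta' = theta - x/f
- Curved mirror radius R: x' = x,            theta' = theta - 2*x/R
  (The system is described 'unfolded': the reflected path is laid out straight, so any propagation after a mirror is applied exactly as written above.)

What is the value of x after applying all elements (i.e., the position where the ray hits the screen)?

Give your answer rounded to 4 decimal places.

Answer: 142.6964

Derivation:
Initial: x=-10.0000 theta=0.2000
After 1 (propagate distance d=15): x=-7.0000 theta=0.2000
After 2 (thin lens f=43): x=-7.0000 theta=78/215 (≈0.3628)
After 3 (propagate distance d=32): x=991/215 (≈4.6093) theta=78/215 (≈0.3628)
After 4 (thin lens f=52): x=991/215 (≈4.6093) theta=613/2236 (≈0.2742)
After 5 (propagate distance d=37): x=164937/11180 (≈14.7529) theta=613/2236 (≈0.2742)
After 6 (thin lens f=-15): x=164937/11180 (≈14.7529) theta=1352/1075 (≈1.2577)
After 7 (propagate distance d=27): x=2722893/55900 (≈48.7101) theta=1352/1075 (≈1.2577)
After 8 (thin lens f=-36): x=2722893/55900 (≈48.7101) theta=1751279/670800 (≈2.6107)
After 9 (propagate distance d=36 (to screen)): x=797673/5590 (≈142.6964) theta=1751279/670800 (≈2.6107)
Rounded to 4 decimal places: x = 142.6964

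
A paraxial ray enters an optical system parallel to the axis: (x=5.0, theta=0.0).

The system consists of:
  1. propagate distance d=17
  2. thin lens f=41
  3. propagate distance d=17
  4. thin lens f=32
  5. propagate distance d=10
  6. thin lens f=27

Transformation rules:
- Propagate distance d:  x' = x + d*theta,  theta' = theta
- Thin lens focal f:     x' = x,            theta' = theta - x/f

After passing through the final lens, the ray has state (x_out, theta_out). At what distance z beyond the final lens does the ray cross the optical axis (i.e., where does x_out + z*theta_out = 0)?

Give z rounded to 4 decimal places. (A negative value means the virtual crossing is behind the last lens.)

Answer: 3.2651

Derivation:
Initial: x=5.0000 theta=0.0000
After 1 (propagate distance d=17): x=5.0000 theta=0.0000
After 2 (thin lens f=41): x=5.0000 theta=-5/41 (≈-0.1220)
After 3 (propagate distance d=17): x=120/41 (≈2.9268) theta=-5/41 (≈-0.1220)
After 4 (thin lens f=32): x=120/41 (≈2.9268) theta=-35/164 (≈-0.2134)
After 5 (propagate distance d=10): x=65/82 (≈0.7927) theta=-35/164 (≈-0.2134)
After 6 (thin lens f=27): x=65/82 (≈0.7927) theta=-1075/4428 (≈-0.2428)
z_focus = -x_out/theta_out = -(65/82)/(-1075/4428) = 702/215 ≈ 3.2651
Rounded to 4 decimal places: z = 3.2651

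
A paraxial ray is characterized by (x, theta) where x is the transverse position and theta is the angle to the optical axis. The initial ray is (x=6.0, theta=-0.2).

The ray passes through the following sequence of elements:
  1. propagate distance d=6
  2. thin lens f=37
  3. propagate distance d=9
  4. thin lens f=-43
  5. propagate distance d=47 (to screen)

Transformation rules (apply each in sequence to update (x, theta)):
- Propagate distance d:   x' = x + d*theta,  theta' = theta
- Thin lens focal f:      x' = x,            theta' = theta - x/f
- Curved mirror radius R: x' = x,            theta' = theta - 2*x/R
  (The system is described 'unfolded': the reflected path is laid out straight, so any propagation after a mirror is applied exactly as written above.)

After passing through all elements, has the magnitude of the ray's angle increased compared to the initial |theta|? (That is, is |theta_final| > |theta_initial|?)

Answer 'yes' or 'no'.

Answer: yes

Derivation:
Initial: x=6.0000 theta=-0.2000
After 1 (propagate distance d=6): x=4.8000 theta=-0.2000
After 2 (thin lens f=37): x=4.8000 theta=-61/185 (≈-0.3297)
After 3 (propagate distance d=9): x=339/185 (≈1.8324) theta=-61/185 (≈-0.3297)
After 4 (thin lens f=-43): x=339/185 (≈1.8324) theta=-2284/7955 (≈-0.2871)
After 5 (propagate distance d=47 (to screen)): x=-92771/7955 (≈-11.6620) theta=-2284/7955 (≈-0.2871)
|theta_initial|=0.2000 |theta_final|=2284/7955 (≈0.2871) -> increased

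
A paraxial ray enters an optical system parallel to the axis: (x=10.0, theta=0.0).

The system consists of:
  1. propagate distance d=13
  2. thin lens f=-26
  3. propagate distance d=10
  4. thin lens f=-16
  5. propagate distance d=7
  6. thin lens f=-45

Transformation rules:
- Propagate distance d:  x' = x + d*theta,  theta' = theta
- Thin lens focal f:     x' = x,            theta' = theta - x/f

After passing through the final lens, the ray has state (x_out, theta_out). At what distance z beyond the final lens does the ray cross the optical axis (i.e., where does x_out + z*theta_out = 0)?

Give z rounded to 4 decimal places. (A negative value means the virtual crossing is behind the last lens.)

Initial: x=10.0000 theta=0.0000
After 1 (propagate distance d=13): x=10.0000 theta=0.0000
After 2 (thin lens f=-26): x=10.0000 theta=5/13 (≈0.3846)
After 3 (propagate distance d=10): x=180/13 (≈13.8462) theta=5/13 (≈0.3846)
After 4 (thin lens f=-16): x=180/13 (≈13.8462) theta=1.2500
After 5 (propagate distance d=7): x=1175/52 (≈22.5962) theta=1.2500
After 6 (thin lens f=-45): x=1175/52 (≈22.5962) theta=205/117 (≈1.7521)
z_focus = -x_out/theta_out = -(1175/52)/(205/117) = -2115/164 ≈ -12.8963
Rounded to 4 decimal places: z = -12.8963

Answer: -12.8963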